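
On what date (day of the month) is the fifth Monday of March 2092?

March 1, 2092 is a Saturday, so the first Monday is the 3rd.
The fifth Monday is 3 + 28 = 31.

31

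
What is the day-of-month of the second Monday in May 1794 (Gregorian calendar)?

12

May 1, 1794 is a Thursday, so the first Monday is the 5th.
The second Monday is 5 + 7 = 12.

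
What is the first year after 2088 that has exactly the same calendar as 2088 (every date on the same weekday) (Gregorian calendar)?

2128

Two years share a calendar iff Jan 1 falls on the same weekday and both are leap or both are common. 2088: Jan 1 is Thursday, leap year.
2089: Jan 1 Saturday, common
2090: Jan 1 Sunday, common
2091: Jan 1 Monday, common
2092: Jan 1 Tuesday, leap
2093: Jan 1 Thursday, common
2094: Jan 1 Friday, common
2095: Jan 1 Saturday, common
2096: Jan 1 Sunday, leap
2097: Jan 1 Tuesday, common
2098: Jan 1 Wednesday, common
2099: Jan 1 Thursday, common
2100: Jan 1 Friday, common
2101: Jan 1 Saturday, common
2102: Jan 1 Sunday, common
2103: Jan 1 Monday, common
2104: Jan 1 Tuesday, leap
2105: Jan 1 Thursday, common
2106: Jan 1 Friday, common
2107: Jan 1 Saturday, common
2108: Jan 1 Sunday, leap
2109: Jan 1 Tuesday, common
2110: Jan 1 Wednesday, common
2111: Jan 1 Thursday, common
2112: Jan 1 Friday, leap
2113: Jan 1 Sunday, common
2114: Jan 1 Monday, common
2115: Jan 1 Tuesday, common
2116: Jan 1 Wednesday, leap
2117: Jan 1 Friday, common
2118: Jan 1 Saturday, common
2119: Jan 1 Sunday, common
2120: Jan 1 Monday, leap
2121: Jan 1 Wednesday, common
2122: Jan 1 Thursday, common
2123: Jan 1 Friday, common
2124: Jan 1 Saturday, leap
2125: Jan 1 Monday, common
2126: Jan 1 Tuesday, common
2127: Jan 1 Wednesday, common
2128: Jan 1 Thursday, leap
2128 matches on both conditions.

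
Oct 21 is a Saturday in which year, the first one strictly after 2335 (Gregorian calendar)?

2339

From one year to the next, a fixed date's weekday advances by 1, or by 2 when a Feb 29 lies between the two dates.
2335: October 21 is Monday.
2336: Wednesday (+2)
2337: Thursday (+1)
2338: Friday (+1)
2339: Saturday (+1)
Oct 21 falls on a Saturday in 2339.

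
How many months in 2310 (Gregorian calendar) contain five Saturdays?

A month of length L has five Saturdays iff its first Saturday is on day ≤ L−28 (so day 1–3 in a 31-day month, 1–2 in a 30-day month, day 1 in a leap February).
Checking each month of 2310: Jan starts Sat (31d) ✓; Feb starts Tue (28d); Mar starts Tue (31d); Apr starts Fri (30d) ✓; May starts Sun (31d); Jun starts Wed (30d); Jul starts Fri (31d) ✓; Aug starts Mon (31d); Sep starts Thu (30d); Oct starts Sat (31d) ✓; Nov starts Tue (30d); Dec starts Thu (31d) ✓.
Five-Saturday months: January, April, July, October, December → 5.

5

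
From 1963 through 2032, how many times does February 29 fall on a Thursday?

Leap years in 1963–2032: 18 of them.
Feb 29 weekday advances by 5 (mod 7) from one leap year to the next four years later (or differs when a century non-leap intervenes).
Leap-day weekdays: 1964:Sat 1968:Thu✓ 1972:Tue 1976:Sun 1980:Fri 1984:Wed 1988:Mon 1992:Sat 1996:Thu✓ 2000:Tue 2004:Sun 2008:Fri 2012:Wed 2016:Mon 2020:Sat 2024:Thu✓ 2028:Tue 2032:Sun
Thursday: 1968, 1996, 2024 → 3.

3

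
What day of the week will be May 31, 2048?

Sunday

January 1, 2048 is a Wednesday.
May 31 is day 152 of the year, i.e. 151 days after Jan 1.
151 mod 7 = 4, so advance 4 weekdays from Wednesday: Sunday.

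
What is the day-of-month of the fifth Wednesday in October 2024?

October 1, 2024 is a Tuesday, so the first Wednesday is the 2nd.
The fifth Wednesday is 2 + 28 = 30.

30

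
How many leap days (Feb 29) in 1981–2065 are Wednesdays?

3

Leap years in 1981–2065: 21 of them.
Feb 29 weekday advances by 5 (mod 7) from one leap year to the next four years later (or differs when a century non-leap intervenes).
Leap-day weekdays: 1984:Wed✓ 1988:Mon 1992:Sat 1996:Thu 2000:Tue 2004:Sun 2008:Fri 2012:Wed✓ 2016:Mon 2020:Sat 2024:Thu 2028:Tue 2032:Sun 2036:Fri 2040:Wed✓ 2044:Mon 2048:Sat 2052:Thu 2056:Tue 2060:Sun 2064:Fri
Wednesday: 1984, 2012, 2040 → 3.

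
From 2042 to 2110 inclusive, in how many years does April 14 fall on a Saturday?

10

Track April 14's weekday year by year (advancing +1, or +2 across a Feb 29):
  2042: Mon  2043: Tue (+1)  2044: Thu (+2)  2045: Fri (+1)  2046: Sat (+1) ✓
  2047: Sun (+1)  2048: Tue (+2)  2049: Wed (+1)  2050: Thu (+1)  2051: Fri (+1)
  2052: Sun (+2)  2053: Mon (+1)  2054: Tue (+1)  2055: Wed (+1)  … (41 more years) …
  2097: Sun (+1)  2098: Mon (+1)  2099: Tue (+1)  2100: Wed (+1)  2101: Thu (+1)
  2102: Fri (+1)  2103: Sat (+1) ✓  2104: Mon (+2)  2105: Tue (+1)  2106: Wed (+1)
  2107: Thu (+1)  2108: Sat (+2) ✓  2109: Sun (+1)  2110: Mon (+1)
Saturday years: 2046, 2057, 2063, 2068, 2074, 2085, 2091, 2096, 2103, 2108 — 10 in total.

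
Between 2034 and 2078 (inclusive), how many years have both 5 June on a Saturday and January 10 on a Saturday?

Check each year's weekday for 5 June and January 10:
  2034: Mon/Tue  2035: Tue/Wed  2036: Thu/Thu  2037: Fri/Sat  2038: Sat/Sun  2039: Sun/Mon  2040: Tue/Tue  2041: Wed/Thu  2042: Thu/Fri  2043: Fri/Sat  2044: Sun/Sun  2045: Mon/Tue  2046: Tue/Wed  2047: Wed/Thu  …(17 more)…  2065: Fri/Sat  2066: Sat/Sun  2067: Sun/Mon  2068: Tue/Tue  2069: Wed/Thu  2070: Thu/Fri  2071: Fri/Sat  2072: Sun/Sun  2073: Mon/Tue  2074: Tue/Wed  2075: Wed/Thu  2076: Fri/Fri  2077: Sat/Sun  2078: Sun/Mon
Both conditions hold in: 2060 — 1.

1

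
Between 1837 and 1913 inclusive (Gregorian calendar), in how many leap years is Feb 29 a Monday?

Leap years in 1837–1913: 18 of them.
Feb 29 weekday advances by 5 (mod 7) from one leap year to the next four years later (or differs when a century non-leap intervenes).
Leap-day weekdays: 1840:Sat 1844:Thu 1848:Tue 1852:Sun 1856:Fri 1860:Wed 1864:Mon✓ 1868:Sat 1872:Thu 1876:Tue 1880:Sun 1884:Fri 1888:Wed 1892:Mon✓ 1896:Sat 1904:Mon✓ 1908:Sat 1912:Thu
Monday: 1864, 1892, 1904 → 3.

3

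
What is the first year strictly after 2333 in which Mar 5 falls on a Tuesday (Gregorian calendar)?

From one year to the next, a fixed date's weekday advances by 1, or by 2 when a Feb 29 lies between the two dates.
2333: March 5 is Sunday.
2334: Monday (+1)
2335: Tuesday (+1)
Mar 5 falls on a Tuesday in 2335.

2335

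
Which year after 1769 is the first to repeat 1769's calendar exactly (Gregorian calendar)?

1775

Two years share a calendar iff Jan 1 falls on the same weekday and both are leap or both are common. 1769: Jan 1 is Sunday, common year.
1770: Jan 1 Monday, common
1771: Jan 1 Tuesday, common
1772: Jan 1 Wednesday, leap
1773: Jan 1 Friday, common
1774: Jan 1 Saturday, common
1775: Jan 1 Sunday, common
1775 matches on both conditions.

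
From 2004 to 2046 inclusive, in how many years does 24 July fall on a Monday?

6

Track 24 July's weekday year by year (advancing +1, or +2 across a Feb 29):
  2004: Sat  2005: Sun (+1)  2006: Mon (+1) ✓  2007: Tue (+1)  2008: Thu (+2)
  2009: Fri (+1)  2010: Sat (+1)  2011: Sun (+1)  2012: Tue (+2)  2013: Wed (+1)
  2014: Thu (+1)  2015: Fri (+1)  2016: Sun (+2)  2017: Mon (+1) ✓  … (15 more years) …
  2033: Sun (+1)  2034: Mon (+1) ✓  2035: Tue (+1)  2036: Thu (+2)  2037: Fri (+1)
  2038: Sat (+1)  2039: Sun (+1)  2040: Tue (+2)  2041: Wed (+1)  2042: Thu (+1)
  2043: Fri (+1)  2044: Sun (+2)  2045: Mon (+1) ✓  2046: Tue (+1)
Monday years: 2006, 2017, 2023, 2028, 2034, 2045 — 6 in total.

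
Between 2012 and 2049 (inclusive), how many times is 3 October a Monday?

5

Track 3 October's weekday year by year (advancing +1, or +2 across a Feb 29):
  2012: Wed  2013: Thu (+1)  2014: Fri (+1)  2015: Sat (+1)  2016: Mon (+2) ✓
  2017: Tue (+1)  2018: Wed (+1)  2019: Thu (+1)  2020: Sat (+2)  2021: Sun (+1)
  2022: Mon (+1) ✓  2023: Tue (+1)  2024: Thu (+2)  2025: Fri (+1)  … (10 more years) …
  2036: Fri (+2)  2037: Sat (+1)  2038: Sun (+1)  2039: Mon (+1) ✓  2040: Wed (+2)
  2041: Thu (+1)  2042: Fri (+1)  2043: Sat (+1)  2044: Mon (+2) ✓  2045: Tue (+1)
  2046: Wed (+1)  2047: Thu (+1)  2048: Sat (+2)  2049: Sun (+1)
Monday years: 2016, 2022, 2033, 2039, 2044 — 5 in total.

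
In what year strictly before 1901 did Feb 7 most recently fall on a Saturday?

From one year to the next, a fixed date's weekday advances by 1, or by 2 when a Feb 29 lies between the two dates.
1901: February 7 is Thursday.
1900: Wednesday (−1)
1899: Tuesday (−1)
1898: Monday (−1)
1897: Sunday (−1)
1896: Friday (−2)
1895: Thursday (−1)
1894: Wednesday (−1)
1893: Tuesday (−1)
1892: Sunday (−2)
1891: Saturday (−1)
Feb 7 falls on a Saturday in 1891.

1891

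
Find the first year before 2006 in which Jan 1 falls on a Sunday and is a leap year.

1984

Jan 1 advances by 2 weekdays after a leap year and by 1 after a common year.
2006: Jan 1 is Sunday.
2005: Saturday
2004: Thursday (leap)
2003: Wednesday
2002: Tuesday
2001: Monday
2000: Saturday (leap)
1999: Friday
1998: Thursday
1997: Wednesday
1996: Monday (leap)
1995: Sunday
1994: Saturday
1993: Friday
1992: Wednesday (leap)
1991: Tuesday
1990: Monday
1989: Sunday
1988: Friday (leap)
1987: Thursday
1986: Wednesday
1985: Tuesday
1984: Sunday (leap)
1984 begins on a Sunday and is a leap year.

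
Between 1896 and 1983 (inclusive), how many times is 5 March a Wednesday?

12

Track 5 March's weekday year by year (advancing +1, or +2 across a Feb 29):
  1896: Thu  1897: Fri (+1)  1898: Sat (+1)  1899: Sun (+1)  1900: Mon (+1)
  1901: Tue (+1)  1902: Wed (+1) ✓  1903: Thu (+1)  1904: Sat (+2)  1905: Sun (+1)
  1906: Mon (+1)  1907: Tue (+1)  1908: Thu (+2)  1909: Fri (+1)  … (60 more years) …
  1970: Thu (+1)  1971: Fri (+1)  1972: Sun (+2)  1973: Mon (+1)  1974: Tue (+1)
  1975: Wed (+1) ✓  1976: Fri (+2)  1977: Sat (+1)  1978: Sun (+1)  1979: Mon (+1)
  1980: Wed (+2) ✓  1981: Thu (+1)  1982: Fri (+1)  1983: Sat (+1)
Wednesday years: 1902, 1913, 1919, 1924, 1930, 1941, 1947, 1952, 1958, 1969, 1975, 1980 — 12 in total.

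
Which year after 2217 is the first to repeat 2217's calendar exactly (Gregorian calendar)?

2223

Two years share a calendar iff Jan 1 falls on the same weekday and both are leap or both are common. 2217: Jan 1 is Wednesday, common year.
2218: Jan 1 Thursday, common
2219: Jan 1 Friday, common
2220: Jan 1 Saturday, leap
2221: Jan 1 Monday, common
2222: Jan 1 Tuesday, common
2223: Jan 1 Wednesday, common
2223 matches on both conditions.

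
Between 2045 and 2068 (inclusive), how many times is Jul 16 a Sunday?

4

Track Jul 16's weekday year by year (advancing +1, or +2 across a Feb 29):
  2045: Sun ✓  2046: Mon (+1)  2047: Tue (+1)  2048: Thu (+2)  2049: Fri (+1)
  2050: Sat (+1)  2051: Sun (+1) ✓  2052: Tue (+2)  2053: Wed (+1)  2054: Thu (+1)
  2055: Fri (+1)  2056: Sun (+2) ✓  2057: Mon (+1)  2058: Tue (+1)  2059: Wed (+1)
  2060: Fri (+2)  2061: Sat (+1)  2062: Sun (+1) ✓  2063: Mon (+1)  2064: Wed (+2)
  2065: Thu (+1)  2066: Fri (+1)  2067: Sat (+1)  2068: Mon (+2)
Sunday years: 2045, 2051, 2056, 2062 — 4 in total.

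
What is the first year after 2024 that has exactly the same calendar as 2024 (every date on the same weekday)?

Two years share a calendar iff Jan 1 falls on the same weekday and both are leap or both are common. 2024: Jan 1 is Monday, leap year.
2025: Jan 1 Wednesday, common
2026: Jan 1 Thursday, common
2027: Jan 1 Friday, common
2028: Jan 1 Saturday, leap
2029: Jan 1 Monday, common
2030: Jan 1 Tuesday, common
2031: Jan 1 Wednesday, common
2032: Jan 1 Thursday, leap
2033: Jan 1 Saturday, common
2034: Jan 1 Sunday, common
2035: Jan 1 Monday, common
2036: Jan 1 Tuesday, leap
2037: Jan 1 Thursday, common
2038: Jan 1 Friday, common
2039: Jan 1 Saturday, common
2040: Jan 1 Sunday, leap
2041: Jan 1 Tuesday, common
2042: Jan 1 Wednesday, common
2043: Jan 1 Thursday, common
2044: Jan 1 Friday, leap
2045: Jan 1 Sunday, common
2046: Jan 1 Monday, common
2047: Jan 1 Tuesday, common
2048: Jan 1 Wednesday, leap
2049: Jan 1 Friday, common
2050: Jan 1 Saturday, common
2051: Jan 1 Sunday, common
2052: Jan 1 Monday, leap
2052 matches on both conditions.

2052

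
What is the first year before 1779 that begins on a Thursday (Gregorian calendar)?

1778

Jan 1 advances by 2 weekdays after a leap year and by 1 after a common year.
1779: Jan 1 is Friday.
1778: Thursday
1778 begins on a Thursday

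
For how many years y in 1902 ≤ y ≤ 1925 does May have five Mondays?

10

May has 31 days; it has five Mondays when Monday falls among the first (month-length − 28) days — i.e. when May 1 is one of Monday/Sunday/Saturday.
May 1 by year: 1902:Thu 1903:Fri 1904:Sun✓ 1905:Mon✓ 1906:Tue 1907:Wed 1908:Fri 1909:Sat✓ 1910:Sun✓ 1911:Mon✓ 1912:Wed 1913:Thu 1914:Fri 1915:Sat✓ 1916:Mon✓ 1917:Tue 1918:Wed 1919:Thu 1920:Sat✓ 1921:Sun✓ 1922:Mon✓ 1923:Tue 1924:Thu 1925:Fri
Years with five Mondays: 1904, 1905, 1909, 1910, 1911, 1915, 1916, 1920, 1921, 1922 → 10.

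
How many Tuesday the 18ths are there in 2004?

Check the 18th of each month of 2004: Jan 18: Sun, Feb 18: Wed, Mar 18: Thu, Apr 18: Sun, May 18: Tue, Jun 18: Fri, Jul 18: Sun, Aug 18: Wed, Sep 18: Sat, Oct 18: Mon, Nov 18: Thu, Dec 18: Sat.
Tuesday occurs in May — 1 month.

1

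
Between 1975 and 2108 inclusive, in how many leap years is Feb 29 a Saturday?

4

Leap years in 1975–2108: 33 of them.
Feb 29 weekday advances by 5 (mod 7) from one leap year to the next four years later (or differs when a century non-leap intervenes).
Leap-day weekdays: 1976:Sun 1980:Fri 1984:Wed 1988:Mon 1992:Sat✓ 1996:Thu 2000:Tue 2004:Sun 2008:Fri 2012:Wed 2016:Mon 2020:Sat✓ 2024:Thu …(7 more)… 2056:Tue 2060:Sun 2064:Fri 2068:Wed 2072:Mon 2076:Sat✓ 2080:Thu 2084:Tue 2088:Sun 2092:Fri 2096:Wed 2104:Fri 2108:Wed
Saturday: 1992, 2020, 2048, 2076 → 4.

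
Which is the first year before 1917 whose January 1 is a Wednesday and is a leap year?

1908

Jan 1 advances by 2 weekdays after a leap year and by 1 after a common year.
1917: Jan 1 is Monday.
1916: Saturday (leap)
1915: Friday
1914: Thursday
1913: Wednesday
1912: Monday (leap)
1911: Sunday
1910: Saturday
1909: Friday
1908: Wednesday (leap)
1908 begins on a Wednesday and is a leap year.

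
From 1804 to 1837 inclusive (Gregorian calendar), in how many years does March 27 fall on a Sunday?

5

Track March 27's weekday year by year (advancing +1, or +2 across a Feb 29):
  1804: Tue  1805: Wed (+1)  1806: Thu (+1)  1807: Fri (+1)  1808: Sun (+2) ✓
  1809: Mon (+1)  1810: Tue (+1)  1811: Wed (+1)  1812: Fri (+2)  1813: Sat (+1)
  1814: Sun (+1) ✓  1815: Mon (+1)  1816: Wed (+2)  1817: Thu (+1)  … (6 more years) …
  1824: Sat (+2)  1825: Sun (+1) ✓  1826: Mon (+1)  1827: Tue (+1)  1828: Thu (+2)
  1829: Fri (+1)  1830: Sat (+1)  1831: Sun (+1) ✓  1832: Tue (+2)  1833: Wed (+1)
  1834: Thu (+1)  1835: Fri (+1)  1836: Sun (+2) ✓  1837: Mon (+1)
Sunday years: 1808, 1814, 1825, 1831, 1836 — 5 in total.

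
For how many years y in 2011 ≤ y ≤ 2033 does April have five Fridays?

April has 30 days; it has five Fridays when Friday falls among the first (month-length − 28) days — i.e. when April 1 is one of Friday/Thursday.
April 1 by year: 2011:Fri✓ 2012:Sun 2013:Mon 2014:Tue 2015:Wed 2016:Fri✓ 2017:Sat 2018:Sun 2019:Mon 2020:Wed 2021:Thu✓ 2022:Fri✓ 2023:Sat 2024:Mon 2025:Tue 2026:Wed 2027:Thu✓ 2028:Sat 2029:Sun 2030:Mon 2031:Tue 2032:Thu✓ 2033:Fri✓
Years with five Fridays: 2011, 2016, 2021, 2022, 2027, 2032, 2033 → 7.

7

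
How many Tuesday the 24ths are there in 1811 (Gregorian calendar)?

2

Check the 24th of each month of 1811: Jan 24: Thu, Feb 24: Sun, Mar 24: Sun, Apr 24: Wed, May 24: Fri, Jun 24: Mon, Jul 24: Wed, Aug 24: Sat, Sep 24: Tue, Oct 24: Thu, Nov 24: Sun, Dec 24: Tue.
Tuesday occurs in September, December — 2 months.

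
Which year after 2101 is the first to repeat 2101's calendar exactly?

Two years share a calendar iff Jan 1 falls on the same weekday and both are leap or both are common. 2101: Jan 1 is Saturday, common year.
2102: Jan 1 Sunday, common
2103: Jan 1 Monday, common
2104: Jan 1 Tuesday, leap
2105: Jan 1 Thursday, common
2106: Jan 1 Friday, common
2107: Jan 1 Saturday, common
2107 matches on both conditions.

2107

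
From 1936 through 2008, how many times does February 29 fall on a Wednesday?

Leap years in 1936–2008: 19 of them.
Feb 29 weekday advances by 5 (mod 7) from one leap year to the next four years later (or differs when a century non-leap intervenes).
Leap-day weekdays: 1936:Sat 1940:Thu 1944:Tue 1948:Sun 1952:Fri 1956:Wed✓ 1960:Mon 1964:Sat 1968:Thu 1972:Tue 1976:Sun 1980:Fri 1984:Wed✓ 1988:Mon 1992:Sat 1996:Thu 2000:Tue 2004:Sun 2008:Fri
Wednesday: 1956, 1984 → 2.

2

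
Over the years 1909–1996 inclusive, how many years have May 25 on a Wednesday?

Track May 25's weekday year by year (advancing +1, or +2 across a Feb 29):
  1909: Tue  1910: Wed (+1) ✓  1911: Thu (+1)  1912: Sat (+2)  1913: Sun (+1)
  1914: Mon (+1)  1915: Tue (+1)  1916: Thu (+2)  1917: Fri (+1)  1918: Sat (+1)
  1919: Sun (+1)  1920: Tue (+2)  1921: Wed (+1) ✓  1922: Thu (+1)  … (60 more years) …
  1983: Wed (+1) ✓  1984: Fri (+2)  1985: Sat (+1)  1986: Sun (+1)  1987: Mon (+1)
  1988: Wed (+2) ✓  1989: Thu (+1)  1990: Fri (+1)  1991: Sat (+1)  1992: Mon (+2)
  1993: Tue (+1)  1994: Wed (+1) ✓  1995: Thu (+1)  1996: Sat (+2)
Wednesday years: 1910, 1921, 1927, 1932, 1938, 1949, 1955, 1960, 1966, 1977, 1983, 1988, 1994 — 13 in total.

13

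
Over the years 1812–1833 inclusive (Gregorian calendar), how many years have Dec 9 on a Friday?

3

Track Dec 9's weekday year by year (advancing +1, or +2 across a Feb 29):
  1812: Wed  1813: Thu (+1)  1814: Fri (+1) ✓  1815: Sat (+1)  1816: Mon (+2)
  1817: Tue (+1)  1818: Wed (+1)  1819: Thu (+1)  1820: Sat (+2)  1821: Sun (+1)
  1822: Mon (+1)  1823: Tue (+1)  1824: Thu (+2)  1825: Fri (+1) ✓  1826: Sat (+1)
  1827: Sun (+1)  1828: Tue (+2)  1829: Wed (+1)  1830: Thu (+1)  1831: Fri (+1) ✓
  1832: Sun (+2)  1833: Mon (+1)
Friday years: 1814, 1825, 1831 — 3 in total.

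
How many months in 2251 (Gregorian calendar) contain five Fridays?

A month of length L has five Fridays iff its first Friday is on day ≤ L−28 (so day 1–3 in a 31-day month, 1–2 in a 30-day month, day 1 in a leap February).
Checking each month of 2251: Jan starts Wed (31d) ✓; Feb starts Sat (28d); Mar starts Sat (31d); Apr starts Tue (30d); May starts Thu (31d) ✓; Jun starts Sun (30d); Jul starts Tue (31d); Aug starts Fri (31d) ✓; Sep starts Mon (30d); Oct starts Wed (31d) ✓; Nov starts Sat (30d); Dec starts Mon (31d).
Five-Friday months: January, May, August, October → 4.

4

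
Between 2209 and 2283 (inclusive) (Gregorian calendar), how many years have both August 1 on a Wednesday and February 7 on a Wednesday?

9

Check each year's weekday for August 1 and February 7:
  2209: Tue/Tue  2210: Wed/Wed ✓  2211: Thu/Thu  2212: Sat/Fri  2213: Sun/Sun  2214: Mon/Mon  2215: Tue/Tue  2216: Thu/Wed  2217: Fri/Fri  2218: Sat/Sat  2219: Sun/Sun  2220: Tue/Mon  2221: Wed/Wed ✓  2222: Thu/Thu  …(47 more)…  2270: Mon/Mon  2271: Tue/Tue  2272: Thu/Wed  2273: Fri/Fri  2274: Sat/Sat  2275: Sun/Sun  2276: Tue/Mon  2277: Wed/Wed ✓  2278: Thu/Thu  2279: Fri/Fri  2280: Sun/Sat  2281: Mon/Mon  2282: Tue/Tue  2283: Wed/Wed ✓
Both conditions hold in: 2210, 2221, 2227, 2238, 2249, 2255, 2266, 2277, 2283 — 9.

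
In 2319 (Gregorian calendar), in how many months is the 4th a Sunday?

1

Check the 4th of each month of 2319: Jan 4: Sat, Feb 4: Tue, Mar 4: Tue, Apr 4: Fri, May 4: Sun, Jun 4: Wed, Jul 4: Fri, Aug 4: Mon, Sep 4: Thu, Oct 4: Sat, Nov 4: Tue, Dec 4: Thu.
Sunday occurs in May — 1 month.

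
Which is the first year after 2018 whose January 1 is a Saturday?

2022

Jan 1 advances by 2 weekdays after a leap year and by 1 after a common year.
2018: Jan 1 is Monday.
2019: Tuesday
2020: Wednesday (leap)
2021: Friday
2022: Saturday
2022 begins on a Saturday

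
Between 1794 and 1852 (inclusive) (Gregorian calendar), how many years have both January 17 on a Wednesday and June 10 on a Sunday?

Check each year's weekday for January 17 and June 10:
  1794: Fri/Tue  1795: Sat/Wed  1796: Sun/Fri  1797: Tue/Sat  1798: Wed/Sun ✓  1799: Thu/Mon  1800: Fri/Tue  1801: Sat/Wed  1802: Sun/Thu  1803: Mon/Fri  1804: Tue/Sun  1805: Thu/Mon  1806: Fri/Tue  1807: Sat/Wed  …(31 more)…  1839: Thu/Mon  1840: Fri/Wed  1841: Sun/Thu  1842: Mon/Fri  1843: Tue/Sat  1844: Wed/Mon  1845: Fri/Tue  1846: Sat/Wed  1847: Sun/Thu  1848: Mon/Sat  1849: Wed/Sun ✓  1850: Thu/Mon  1851: Fri/Tue  1852: Sat/Thu
Both conditions hold in: 1798, 1810, 1821, 1827, 1838, 1849 — 6.

6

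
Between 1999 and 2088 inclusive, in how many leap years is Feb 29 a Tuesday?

Leap years in 1999–2088: 23 of them.
Feb 29 weekday advances by 5 (mod 7) from one leap year to the next four years later (or differs when a century non-leap intervenes).
Leap-day weekdays: 2000:Tue✓ 2004:Sun 2008:Fri 2012:Wed 2016:Mon 2020:Sat 2024:Thu 2028:Tue✓ 2032:Sun 2036:Fri 2040:Wed 2044:Mon 2048:Sat 2052:Thu 2056:Tue✓ 2060:Sun 2064:Fri 2068:Wed 2072:Mon 2076:Sat 2080:Thu 2084:Tue✓ 2088:Sun
Tuesday: 2000, 2028, 2056, 2084 → 4.

4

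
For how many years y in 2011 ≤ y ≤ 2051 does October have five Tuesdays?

October has 31 days; it has five Tuesdays when Tuesday falls among the first (month-length − 28) days — i.e. when October 1 is one of Tuesday/Monday/Sunday.
October 1 by year: 2011:Sat 2012:Mon✓ 2013:Tue✓ 2014:Wed 2015:Thu 2016:Sat 2017:Sun✓ 2018:Mon✓ 2019:Tue✓ 2020:Thu 2021:Fri 2022:Sat 2023:Sun✓ 2024:Tue✓ 2025:Wed …(11 more)… 2037:Thu 2038:Fri 2039:Sat 2040:Mon✓ 2041:Tue✓ 2042:Wed 2043:Thu 2044:Sat 2045:Sun✓ 2046:Mon✓ 2047:Tue✓ 2048:Thu 2049:Fri 2050:Sat 2051:Sun✓
Years with five Tuesdays: 2012, 2013, 2017, 2018, 2019, 2023, 2024, 2028, 2029, 2030, 2034, 2035, 2040, 2041, 2045, 2046, 2047, 2051 → 18.

18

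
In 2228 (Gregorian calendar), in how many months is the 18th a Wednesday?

1

Check the 18th of each month of 2228: Jan 18: Fri, Feb 18: Mon, Mar 18: Tue, Apr 18: Fri, May 18: Sun, Jun 18: Wed, Jul 18: Fri, Aug 18: Mon, Sep 18: Thu, Oct 18: Sat, Nov 18: Tue, Dec 18: Thu.
Wednesday occurs in June — 1 month.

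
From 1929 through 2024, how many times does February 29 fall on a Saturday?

Leap years in 1929–2024: 24 of them.
Feb 29 weekday advances by 5 (mod 7) from one leap year to the next four years later (or differs when a century non-leap intervenes).
Leap-day weekdays: 1932:Mon 1936:Sat✓ 1940:Thu 1944:Tue 1948:Sun 1952:Fri 1956:Wed 1960:Mon 1964:Sat✓ 1968:Thu 1972:Tue 1976:Sun 1980:Fri 1984:Wed 1988:Mon 1992:Sat✓ 1996:Thu 2000:Tue 2004:Sun 2008:Fri 2012:Wed 2016:Mon 2020:Sat✓ 2024:Thu
Saturday: 1936, 1964, 1992, 2020 → 4.

4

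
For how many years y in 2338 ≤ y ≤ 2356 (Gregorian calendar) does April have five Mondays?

April has 30 days; it has five Mondays when Monday falls among the first (month-length − 28) days — i.e. when April 1 is one of Monday/Sunday.
April 1 by year: 2338:Fri 2339:Sat 2340:Mon✓ 2341:Tue 2342:Wed 2343:Thu 2344:Sat 2345:Sun✓ 2346:Mon✓ 2347:Tue 2348:Thu 2349:Fri 2350:Sat 2351:Sun✓ 2352:Tue 2353:Wed 2354:Thu 2355:Fri 2356:Sun✓
Years with five Mondays: 2340, 2345, 2346, 2351, 2356 → 5.

5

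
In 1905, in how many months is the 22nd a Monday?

1

Check the 22nd of each month of 1905: Jan 22: Sun, Feb 22: Wed, Mar 22: Wed, Apr 22: Sat, May 22: Mon, Jun 22: Thu, Jul 22: Sat, Aug 22: Tue, Sep 22: Fri, Oct 22: Sun, Nov 22: Wed, Dec 22: Fri.
Monday occurs in May — 1 month.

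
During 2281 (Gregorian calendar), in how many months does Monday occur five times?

A month of length L has five Mondays iff its first Monday is on day ≤ L−28 (so day 1–3 in a 31-day month, 1–2 in a 30-day month, day 1 in a leap February).
Checking each month of 2281: Jan starts Sat (31d) ✓; Feb starts Tue (28d); Mar starts Tue (31d); Apr starts Fri (30d); May starts Sun (31d) ✓; Jun starts Wed (30d); Jul starts Fri (31d); Aug starts Mon (31d) ✓; Sep starts Thu (30d); Oct starts Sat (31d) ✓; Nov starts Tue (30d); Dec starts Thu (31d).
Five-Monday months: January, May, August, October → 4.

4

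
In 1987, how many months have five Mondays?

4

A month of length L has five Mondays iff its first Monday is on day ≤ L−28 (so day 1–3 in a 31-day month, 1–2 in a 30-day month, day 1 in a leap February).
Checking each month of 1987: Jan starts Thu (31d); Feb starts Sun (28d); Mar starts Sun (31d) ✓; Apr starts Wed (30d); May starts Fri (31d); Jun starts Mon (30d) ✓; Jul starts Wed (31d); Aug starts Sat (31d) ✓; Sep starts Tue (30d); Oct starts Thu (31d); Nov starts Sun (30d) ✓; Dec starts Tue (31d).
Five-Monday months: March, June, August, November → 4.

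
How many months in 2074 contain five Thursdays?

A month of length L has five Thursdays iff its first Thursday is on day ≤ L−28 (so day 1–3 in a 31-day month, 1–2 in a 30-day month, day 1 in a leap February).
Checking each month of 2074: Jan starts Mon (31d); Feb starts Thu (28d); Mar starts Thu (31d) ✓; Apr starts Sun (30d); May starts Tue (31d) ✓; Jun starts Fri (30d); Jul starts Sun (31d); Aug starts Wed (31d) ✓; Sep starts Sat (30d); Oct starts Mon (31d); Nov starts Thu (30d) ✓; Dec starts Sat (31d).
Five-Thursday months: March, May, August, November → 4.

4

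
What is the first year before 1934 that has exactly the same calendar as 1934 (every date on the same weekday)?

1923

Two years share a calendar iff Jan 1 falls on the same weekday and both are leap or both are common. 1934: Jan 1 is Monday, common year.
1933: Jan 1 Sunday, common
1932: Jan 1 Friday, leap
1931: Jan 1 Thursday, common
1930: Jan 1 Wednesday, common
1929: Jan 1 Tuesday, common
1928: Jan 1 Sunday, leap
1927: Jan 1 Saturday, common
1926: Jan 1 Friday, common
1925: Jan 1 Thursday, common
1924: Jan 1 Tuesday, leap
1923: Jan 1 Monday, common
1923 matches on both conditions.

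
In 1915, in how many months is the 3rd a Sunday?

2

Check the 3rd of each month of 1915: Jan 3: Sun, Feb 3: Wed, Mar 3: Wed, Apr 3: Sat, May 3: Mon, Jun 3: Thu, Jul 3: Sat, Aug 3: Tue, Sep 3: Fri, Oct 3: Sun, Nov 3: Wed, Dec 3: Fri.
Sunday occurs in January, October — 2 months.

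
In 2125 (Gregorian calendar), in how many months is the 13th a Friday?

Check the 13th of each month of 2125: Jan 13: Sat, Feb 13: Tue, Mar 13: Tue, Apr 13: Fri, May 13: Sun, Jun 13: Wed, Jul 13: Fri, Aug 13: Mon, Sep 13: Thu, Oct 13: Sat, Nov 13: Tue, Dec 13: Thu.
Friday occurs in April, July — 2 months.

2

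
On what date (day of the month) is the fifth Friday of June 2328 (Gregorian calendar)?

June 1, 2328 is a Friday, so the first Friday is the 1st.
The fifth Friday is 1 + 28 = 29.

29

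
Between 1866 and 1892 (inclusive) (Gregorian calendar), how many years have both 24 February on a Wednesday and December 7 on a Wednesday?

1

Check each year's weekday for 24 February and December 7:
  1866: Sat/Fri  1867: Sun/Sat  1868: Mon/Mon  1869: Wed/Tue  1870: Thu/Wed  1871: Fri/Thu  1872: Sat/Sat  1873: Mon/Sun  1874: Tue/Mon  1875: Wed/Tue  1876: Thu/Thu  1877: Sat/Fri  1878: Sun/Sat  1879: Mon/Sun  1880: Tue/Tue  1881: Thu/Wed  1882: Fri/Thu  1883: Sat/Fri  1884: Sun/Sun  1885: Tue/Mon  1886: Wed/Tue  1887: Thu/Wed  1888: Fri/Fri  1889: Sun/Sat  1890: Mon/Sun  1891: Tue/Mon  1892: Wed/Wed ✓
Both conditions hold in: 1892 — 1.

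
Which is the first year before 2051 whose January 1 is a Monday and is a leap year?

Jan 1 advances by 2 weekdays after a leap year and by 1 after a common year.
2051: Jan 1 is Sunday.
2050: Saturday
2049: Friday
2048: Wednesday (leap)
2047: Tuesday
2046: Monday
2045: Sunday
2044: Friday (leap)
2043: Thursday
2042: Wednesday
2041: Tuesday
2040: Sunday (leap)
2039: Saturday
2038: Friday
2037: Thursday
2036: Tuesday (leap)
2035: Monday
2034: Sunday
2033: Saturday
2032: Thursday (leap)
2031: Wednesday
2030: Tuesday
2029: Monday
2028: Saturday (leap)
2027: Friday
2026: Thursday
2025: Wednesday
2024: Monday (leap)
2024 begins on a Monday and is a leap year.

2024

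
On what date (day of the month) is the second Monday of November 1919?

November 1, 1919 is a Saturday, so the first Monday is the 3rd.
The second Monday is 3 + 7 = 10.

10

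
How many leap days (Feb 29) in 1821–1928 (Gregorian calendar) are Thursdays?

3

Leap years in 1821–1928: 26 of them.
Feb 29 weekday advances by 5 (mod 7) from one leap year to the next four years later (or differs when a century non-leap intervenes).
Leap-day weekdays: 1824:Sun 1828:Fri 1832:Wed 1836:Mon 1840:Sat 1844:Thu✓ 1848:Tue 1852:Sun 1856:Fri 1860:Wed 1864:Mon 1868:Sat 1872:Thu✓ 1876:Tue 1880:Sun 1884:Fri 1888:Wed 1892:Mon 1896:Sat 1904:Mon 1908:Sat 1912:Thu✓ 1916:Tue 1920:Sun 1924:Fri 1928:Wed
Thursday: 1844, 1872, 1912 → 3.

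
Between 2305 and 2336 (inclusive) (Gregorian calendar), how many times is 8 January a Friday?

Track 8 January's weekday year by year (advancing +1, or +2 across a Feb 29):
  2305: Sun  2306: Mon (+1)  2307: Tue (+1)  2308: Wed (+1)  2309: Fri (+2) ✓
  2310: Sat (+1)  2311: Sun (+1)  2312: Mon (+1)  2313: Wed (+2)  2314: Thu (+1)
  2315: Fri (+1) ✓  2316: Sat (+1)  2317: Mon (+2)  2318: Tue (+1)  … (4 more years) …
  2323: Mon (+1)  2324: Tue (+1)  2325: Thu (+2)  2326: Fri (+1) ✓  2327: Sat (+1)
  2328: Sun (+1)  2329: Tue (+2)  2330: Wed (+1)  2331: Thu (+1)  2332: Fri (+1) ✓
  2333: Sun (+2)  2334: Mon (+1)  2335: Tue (+1)  2336: Wed (+1)
Friday years: 2309, 2315, 2326, 2332 — 4 in total.

4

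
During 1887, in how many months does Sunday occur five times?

A month of length L has five Sundays iff its first Sunday is on day ≤ L−28 (so day 1–3 in a 31-day month, 1–2 in a 30-day month, day 1 in a leap February).
Checking each month of 1887: Jan starts Sat (31d) ✓; Feb starts Tue (28d); Mar starts Tue (31d); Apr starts Fri (30d); May starts Sun (31d) ✓; Jun starts Wed (30d); Jul starts Fri (31d) ✓; Aug starts Mon (31d); Sep starts Thu (30d); Oct starts Sat (31d) ✓; Nov starts Tue (30d); Dec starts Thu (31d).
Five-Sunday months: January, May, July, October → 4.

4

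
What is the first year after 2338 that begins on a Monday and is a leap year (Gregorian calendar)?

2340

Jan 1 advances by 2 weekdays after a leap year and by 1 after a common year.
2338: Jan 1 is Saturday.
2339: Sunday
2340: Monday (leap)
2340 begins on a Monday and is a leap year.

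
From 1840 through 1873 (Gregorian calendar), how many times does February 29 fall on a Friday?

Leap years in 1840–1873: 9 of them.
Feb 29 weekday advances by 5 (mod 7) from one leap year to the next four years later (or differs when a century non-leap intervenes).
Leap-day weekdays: 1840:Sat 1844:Thu 1848:Tue 1852:Sun 1856:Fri✓ 1860:Wed 1864:Mon 1868:Sat 1872:Thu
Friday: 1856 → 1.

1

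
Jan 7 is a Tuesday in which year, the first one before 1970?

1969

From one year to the next, a fixed date's weekday advances by 1, or by 2 when a Feb 29 lies between the two dates.
1970: January 7 is Wednesday.
1969: Tuesday (−1)
Jan 7 falls on a Tuesday in 1969.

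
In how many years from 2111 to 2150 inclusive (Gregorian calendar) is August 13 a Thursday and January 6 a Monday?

Check each year's weekday for August 13 and January 6:
  2111: Thu/Tue  2112: Sat/Wed  2113: Sun/Fri  2114: Mon/Sat  2115: Tue/Sun  2116: Thu/Mon ✓  2117: Fri/Wed  2118: Sat/Thu  2119: Sun/Fri  2120: Tue/Sat  2121: Wed/Mon  2122: Thu/Tue  2123: Fri/Wed  2124: Sun/Thu  …(12 more)…  2137: Tue/Sun  2138: Wed/Mon  2139: Thu/Tue  2140: Sat/Wed  2141: Sun/Fri  2142: Mon/Sat  2143: Tue/Sun  2144: Thu/Mon ✓  2145: Fri/Wed  2146: Sat/Thu  2147: Sun/Fri  2148: Tue/Sat  2149: Wed/Mon  2150: Thu/Tue
Both conditions hold in: 2116, 2144 — 2.

2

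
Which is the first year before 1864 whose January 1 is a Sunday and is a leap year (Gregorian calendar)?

Jan 1 advances by 2 weekdays after a leap year and by 1 after a common year.
1864: Jan 1 is Friday (leap).
1863: Thursday
1862: Wednesday
1861: Tuesday
1860: Sunday (leap)
1860 begins on a Sunday and is a leap year.

1860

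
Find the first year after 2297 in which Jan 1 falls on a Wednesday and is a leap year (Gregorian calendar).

Jan 1 advances by 2 weekdays after a leap year and by 1 after a common year.
2297: Jan 1 is Friday.
2298: Saturday
2299: Sunday
2300: Monday
2301: Tuesday
2302: Wednesday
2303: Thursday
2304: Friday (leap)
2305: Sunday
2306: Monday
2307: Tuesday
2308: Wednesday (leap)
2308 begins on a Wednesday and is a leap year.

2308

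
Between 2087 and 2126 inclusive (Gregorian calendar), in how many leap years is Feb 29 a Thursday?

1

Leap years in 2087–2126: 9 of them.
Feb 29 weekday advances by 5 (mod 7) from one leap year to the next four years later (or differs when a century non-leap intervenes).
Leap-day weekdays: 2088:Sun 2092:Fri 2096:Wed 2104:Fri 2108:Wed 2112:Mon 2116:Sat 2120:Thu✓ 2124:Tue
Thursday: 2120 → 1.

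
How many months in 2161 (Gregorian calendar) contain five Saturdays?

A month of length L has five Saturdays iff its first Saturday is on day ≤ L−28 (so day 1–3 in a 31-day month, 1–2 in a 30-day month, day 1 in a leap February).
Checking each month of 2161: Jan starts Thu (31d) ✓; Feb starts Sun (28d); Mar starts Sun (31d); Apr starts Wed (30d); May starts Fri (31d) ✓; Jun starts Mon (30d); Jul starts Wed (31d); Aug starts Sat (31d) ✓; Sep starts Tue (30d); Oct starts Thu (31d) ✓; Nov starts Sun (30d); Dec starts Tue (31d).
Five-Saturday months: January, May, August, October → 4.

4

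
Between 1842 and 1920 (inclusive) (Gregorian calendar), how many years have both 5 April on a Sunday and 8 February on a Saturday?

Check each year's weekday for 5 April and 8 February:
  1842: Tue/Tue  1843: Wed/Wed  1844: Fri/Thu  1845: Sat/Sat  1846: Sun/Sun  1847: Mon/Mon  1848: Wed/Tue  1849: Thu/Thu  1850: Fri/Fri  1851: Sat/Sat  1852: Mon/Sun  1853: Tue/Tue  1854: Wed/Wed  1855: Thu/Thu  …(51 more)…  1907: Fri/Fri  1908: Sun/Sat ✓  1909: Mon/Mon  1910: Tue/Tue  1911: Wed/Wed  1912: Fri/Thu  1913: Sat/Sat  1914: Sun/Sun  1915: Mon/Mon  1916: Wed/Tue  1917: Thu/Thu  1918: Fri/Fri  1919: Sat/Sat  1920: Mon/Sun
Both conditions hold in: 1868, 1896, 1908 — 3.

3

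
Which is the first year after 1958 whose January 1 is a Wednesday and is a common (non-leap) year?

Jan 1 advances by 2 weekdays after a leap year and by 1 after a common year.
1958: Jan 1 is Wednesday.
1959: Thursday
1960: Friday (leap)
1961: Sunday
1962: Monday
1963: Tuesday
1964: Wednesday (leap)
1965: Friday
1966: Saturday
1967: Sunday
1968: Monday (leap)
1969: Wednesday
1969 begins on a Wednesday and is a common year.

1969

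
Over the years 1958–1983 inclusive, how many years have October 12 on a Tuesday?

4

Track October 12's weekday year by year (advancing +1, or +2 across a Feb 29):
  1958: Sun  1959: Mon (+1)  1960: Wed (+2)  1961: Thu (+1)  1962: Fri (+1)
  1963: Sat (+1)  1964: Mon (+2)  1965: Tue (+1) ✓  1966: Wed (+1)  1967: Thu (+1)
  1968: Sat (+2)  1969: Sun (+1)  1970: Mon (+1)  1971: Tue (+1) ✓  1972: Thu (+2)
  1973: Fri (+1)  1974: Sat (+1)  1975: Sun (+1)  1976: Tue (+2) ✓  1977: Wed (+1)
  1978: Thu (+1)  1979: Fri (+1)  1980: Sun (+2)  1981: Mon (+1)  1982: Tue (+1) ✓
  1983: Wed (+1)
Tuesday years: 1965, 1971, 1976, 1982 — 4 in total.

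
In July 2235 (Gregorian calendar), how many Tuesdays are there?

4

July 2235 has 31 days and begins on Wednesday.
The first Tuesday is July 7.
Tuesdays fall on 7, 14, 21, 28 — that's 4.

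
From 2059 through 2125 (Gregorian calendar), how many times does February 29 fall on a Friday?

3

Leap years in 2059–2125: 16 of them.
Feb 29 weekday advances by 5 (mod 7) from one leap year to the next four years later (or differs when a century non-leap intervenes).
Leap-day weekdays: 2060:Sun 2064:Fri✓ 2068:Wed 2072:Mon 2076:Sat 2080:Thu 2084:Tue 2088:Sun 2092:Fri✓ 2096:Wed 2104:Fri✓ 2108:Wed 2112:Mon 2116:Sat 2120:Thu 2124:Tue
Friday: 2064, 2092, 2104 → 3.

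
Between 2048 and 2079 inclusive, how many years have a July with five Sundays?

July has 31 days; it has five Sundays when Sunday falls among the first (month-length − 28) days — i.e. when July 1 is one of Sunday/Saturday/Friday.
July 1 by year: 2048:Wed 2049:Thu 2050:Fri✓ 2051:Sat✓ 2052:Mon 2053:Tue 2054:Wed 2055:Thu 2056:Sat✓ 2057:Sun✓ 2058:Mon 2059:Tue 2060:Thu 2061:Fri✓ 2062:Sat✓ 2063:Sun✓ 2064:Tue 2065:Wed 2066:Thu 2067:Fri✓ 2068:Sun✓ 2069:Mon 2070:Tue 2071:Wed 2072:Fri✓ 2073:Sat✓ 2074:Sun✓ 2075:Mon 2076:Wed 2077:Thu 2078:Fri✓ 2079:Sat✓
Years with five Sundays: 2050, 2051, 2056, 2057, 2061, 2062, 2063, 2067, 2068, 2072, 2073, 2074, 2078, 2079 → 14.

14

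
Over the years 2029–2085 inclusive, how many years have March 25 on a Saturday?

Track March 25's weekday year by year (advancing +1, or +2 across a Feb 29):
  2029: Sun  2030: Mon (+1)  2031: Tue (+1)  2032: Thu (+2)  2033: Fri (+1)
  2034: Sat (+1) ✓  2035: Sun (+1)  2036: Tue (+2)  2037: Wed (+1)  2038: Thu (+1)
  2039: Fri (+1)  2040: Sun (+2)  2041: Mon (+1)  2042: Tue (+1)  … (29 more years) …
  2072: Fri (+2)  2073: Sat (+1) ✓  2074: Sun (+1)  2075: Mon (+1)  2076: Wed (+2)
  2077: Thu (+1)  2078: Fri (+1)  2079: Sat (+1) ✓  2080: Mon (+2)  2081: Tue (+1)
  2082: Wed (+1)  2083: Thu (+1)  2084: Sat (+2) ✓  2085: Sun (+1)
Saturday years: 2034, 2045, 2051, 2056, 2062, 2073, 2079, 2084 — 8 in total.

8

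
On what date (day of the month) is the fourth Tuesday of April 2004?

April 1, 2004 is a Thursday, so the first Tuesday is the 6th.
The fourth Tuesday is 6 + 21 = 27.

27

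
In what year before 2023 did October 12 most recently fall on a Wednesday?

2022

From one year to the next, a fixed date's weekday advances by 1, or by 2 when a Feb 29 lies between the two dates.
2023: October 12 is Thursday.
2022: Wednesday (−1)
October 12 falls on a Wednesday in 2022.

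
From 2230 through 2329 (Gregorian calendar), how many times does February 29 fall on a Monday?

4

Leap years in 2230–2329: 24 of them.
Feb 29 weekday advances by 5 (mod 7) from one leap year to the next four years later (or differs when a century non-leap intervenes).
Leap-day weekdays: 2232:Wed 2236:Mon✓ 2240:Sat 2244:Thu 2248:Tue 2252:Sun 2256:Fri 2260:Wed 2264:Mon✓ 2268:Sat 2272:Thu 2276:Tue 2280:Sun 2284:Fri 2288:Wed 2292:Mon✓ 2296:Sat 2304:Mon✓ 2308:Sat 2312:Thu 2316:Tue 2320:Sun 2324:Fri 2328:Wed
Monday: 2236, 2264, 2292, 2304 → 4.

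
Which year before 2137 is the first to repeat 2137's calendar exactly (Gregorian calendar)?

2126

Two years share a calendar iff Jan 1 falls on the same weekday and both are leap or both are common. 2137: Jan 1 is Tuesday, common year.
2136: Jan 1 Sunday, leap
2135: Jan 1 Saturday, common
2134: Jan 1 Friday, common
2133: Jan 1 Thursday, common
2132: Jan 1 Tuesday, leap
2131: Jan 1 Monday, common
2130: Jan 1 Sunday, common
2129: Jan 1 Saturday, common
2128: Jan 1 Thursday, leap
2127: Jan 1 Wednesday, common
2126: Jan 1 Tuesday, common
2126 matches on both conditions.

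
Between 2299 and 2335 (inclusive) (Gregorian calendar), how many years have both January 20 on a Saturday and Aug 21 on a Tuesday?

Check each year's weekday for January 20 and Aug 21:
  2299: Fri/Mon  2300: Sat/Tue ✓  2301: Sun/Wed  2302: Mon/Thu  2303: Tue/Fri  2304: Wed/Sun  2305: Fri/Mon  2306: Sat/Tue ✓  2307: Sun/Wed  2308: Mon/Fri  2309: Wed/Sat  2310: Thu/Sun  2311: Fri/Mon  2312: Sat/Wed  …(9 more)…  2322: Fri/Mon  2323: Sat/Tue ✓  2324: Sun/Thu  2325: Tue/Fri  2326: Wed/Sat  2327: Thu/Sun  2328: Fri/Tue  2329: Sun/Wed  2330: Mon/Thu  2331: Tue/Fri  2332: Wed/Sun  2333: Fri/Mon  2334: Sat/Tue ✓  2335: Sun/Wed
Both conditions hold in: 2300, 2306, 2317, 2323, 2334 — 5.

5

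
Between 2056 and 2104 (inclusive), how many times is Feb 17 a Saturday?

7

Track Feb 17's weekday year by year (advancing +1, or +2 across a Feb 29):
  2056: Thu  2057: Sat (+2) ✓  2058: Sun (+1)  2059: Mon (+1)  2060: Tue (+1)
  2061: Thu (+2)  2062: Fri (+1)  2063: Sat (+1) ✓  2064: Sun (+1)  2065: Tue (+2)
  2066: Wed (+1)  2067: Thu (+1)  2068: Fri (+1)  2069: Sun (+2)  … (21 more years) …
  2091: Sat (+1) ✓  2092: Sun (+1)  2093: Tue (+2)  2094: Wed (+1)  2095: Thu (+1)
  2096: Fri (+1)  2097: Sun (+2)  2098: Mon (+1)  2099: Tue (+1)  2100: Wed (+1)
  2101: Thu (+1)  2102: Fri (+1)  2103: Sat (+1) ✓  2104: Sun (+1)
Saturday years: 2057, 2063, 2074, 2080, 2085, 2091, 2103 — 7 in total.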